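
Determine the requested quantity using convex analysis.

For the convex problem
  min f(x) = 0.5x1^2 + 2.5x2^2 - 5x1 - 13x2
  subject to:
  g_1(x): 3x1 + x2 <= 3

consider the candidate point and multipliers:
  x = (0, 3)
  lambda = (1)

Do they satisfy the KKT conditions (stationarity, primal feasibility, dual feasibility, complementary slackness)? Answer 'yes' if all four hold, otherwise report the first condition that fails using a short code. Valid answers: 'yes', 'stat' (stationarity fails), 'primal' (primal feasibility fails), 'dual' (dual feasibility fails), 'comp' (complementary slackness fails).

Gradient of f: grad f(x) = Q x + c = (-5, 2)
Constraint values g_i(x) = a_i^T x - b_i:
  g_1((0, 3)) = 0
Stationarity residual: grad f(x) + sum_i lambda_i a_i = (-2, 3)
  -> stationarity FAILS
Primal feasibility (all g_i <= 0): OK
Dual feasibility (all lambda_i >= 0): OK
Complementary slackness (lambda_i * g_i(x) = 0 for all i): OK

Verdict: the first failing condition is stationarity -> stat.

stat


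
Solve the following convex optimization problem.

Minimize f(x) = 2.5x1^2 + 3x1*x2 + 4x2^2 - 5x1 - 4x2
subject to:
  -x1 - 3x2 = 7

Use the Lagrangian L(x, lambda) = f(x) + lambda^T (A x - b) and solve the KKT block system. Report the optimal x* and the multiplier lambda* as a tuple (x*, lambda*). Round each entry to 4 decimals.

Form the Lagrangian:
  L(x, lambda) = (1/2) x^T Q x + c^T x + lambda^T (A x - b)
Stationarity (grad_x L = 0): Q x + c + A^T lambda = 0.
Primal feasibility: A x = b.

This gives the KKT block system:
  [ Q   A^T ] [ x     ]   [-c ]
  [ A    0  ] [ lambda ] = [ b ]

Solving the linear system:
  x*      = (1.1429, -2.7143)
  lambda* = (-7.4286)
  f(x*)   = 28.5714

x* = (1.1429, -2.7143), lambda* = (-7.4286)


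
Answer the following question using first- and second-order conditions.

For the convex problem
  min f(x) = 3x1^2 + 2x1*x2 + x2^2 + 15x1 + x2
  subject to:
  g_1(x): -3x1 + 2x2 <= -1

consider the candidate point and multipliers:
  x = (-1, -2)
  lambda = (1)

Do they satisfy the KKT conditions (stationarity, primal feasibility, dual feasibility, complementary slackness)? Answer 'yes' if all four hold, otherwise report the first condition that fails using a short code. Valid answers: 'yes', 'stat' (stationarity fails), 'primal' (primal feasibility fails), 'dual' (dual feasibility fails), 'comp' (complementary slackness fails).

Gradient of f: grad f(x) = Q x + c = (5, -5)
Constraint values g_i(x) = a_i^T x - b_i:
  g_1((-1, -2)) = 0
Stationarity residual: grad f(x) + sum_i lambda_i a_i = (2, -3)
  -> stationarity FAILS
Primal feasibility (all g_i <= 0): OK
Dual feasibility (all lambda_i >= 0): OK
Complementary slackness (lambda_i * g_i(x) = 0 for all i): OK

Verdict: the first failing condition is stationarity -> stat.

stat


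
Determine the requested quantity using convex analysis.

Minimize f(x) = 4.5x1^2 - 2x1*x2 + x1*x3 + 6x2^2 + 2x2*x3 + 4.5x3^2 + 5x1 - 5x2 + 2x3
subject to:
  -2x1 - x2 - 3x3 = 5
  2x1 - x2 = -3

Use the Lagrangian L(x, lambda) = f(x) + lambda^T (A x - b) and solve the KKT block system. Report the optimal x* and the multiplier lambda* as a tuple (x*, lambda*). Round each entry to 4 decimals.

Form the Lagrangian:
  L(x, lambda) = (1/2) x^T Q x + c^T x + lambda^T (A x - b)
Stationarity (grad_x L = 0): Q x + c + A^T lambda = 0.
Primal feasibility: A x = b.

This gives the KKT block system:
  [ Q   A^T ] [ x     ]   [-c ]
  [ A    0  ] [ lambda ] = [ b ]

Solving the linear system:
  x*      = (-1.3355, 0.329, -0.886)
  lambda* = (-2.2172, 2.0645)
  f(x*)   = 3.5925

x* = (-1.3355, 0.329, -0.886), lambda* = (-2.2172, 2.0645)


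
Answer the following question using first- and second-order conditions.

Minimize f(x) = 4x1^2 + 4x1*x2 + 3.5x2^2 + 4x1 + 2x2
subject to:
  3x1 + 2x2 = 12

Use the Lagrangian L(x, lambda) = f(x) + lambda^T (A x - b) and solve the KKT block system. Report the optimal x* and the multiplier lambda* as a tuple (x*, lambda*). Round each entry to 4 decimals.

Form the Lagrangian:
  L(x, lambda) = (1/2) x^T Q x + c^T x + lambda^T (A x - b)
Stationarity (grad_x L = 0): Q x + c + A^T lambda = 0.
Primal feasibility: A x = b.

This gives the KKT block system:
  [ Q   A^T ] [ x     ]   [-c ]
  [ A    0  ] [ lambda ] = [ b ]

Solving the linear system:
  x*      = (3.234, 1.1489)
  lambda* = (-11.4894)
  f(x*)   = 76.5532

x* = (3.234, 1.1489), lambda* = (-11.4894)


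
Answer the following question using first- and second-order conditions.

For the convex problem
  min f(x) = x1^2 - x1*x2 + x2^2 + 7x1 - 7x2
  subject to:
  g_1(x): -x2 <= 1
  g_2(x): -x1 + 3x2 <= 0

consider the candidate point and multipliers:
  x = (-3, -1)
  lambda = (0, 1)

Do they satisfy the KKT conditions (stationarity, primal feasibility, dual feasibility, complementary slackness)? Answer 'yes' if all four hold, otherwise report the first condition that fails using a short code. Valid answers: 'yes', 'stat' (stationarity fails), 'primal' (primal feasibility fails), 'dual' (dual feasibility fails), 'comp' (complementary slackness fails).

Gradient of f: grad f(x) = Q x + c = (2, -6)
Constraint values g_i(x) = a_i^T x - b_i:
  g_1((-3, -1)) = 0
  g_2((-3, -1)) = 0
Stationarity residual: grad f(x) + sum_i lambda_i a_i = (1, -3)
  -> stationarity FAILS
Primal feasibility (all g_i <= 0): OK
Dual feasibility (all lambda_i >= 0): OK
Complementary slackness (lambda_i * g_i(x) = 0 for all i): OK

Verdict: the first failing condition is stationarity -> stat.

stat


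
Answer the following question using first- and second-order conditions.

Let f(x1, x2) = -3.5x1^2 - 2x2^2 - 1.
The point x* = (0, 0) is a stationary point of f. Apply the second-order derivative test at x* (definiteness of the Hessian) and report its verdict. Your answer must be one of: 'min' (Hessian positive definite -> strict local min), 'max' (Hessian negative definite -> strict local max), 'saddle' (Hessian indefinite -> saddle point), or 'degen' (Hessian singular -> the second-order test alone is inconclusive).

Compute the Hessian H = grad^2 f:
  H = [[-7, 0], [0, -4]]
Verify stationarity: grad f(x*) = H x* + g = (0, 0).
Eigenvalues of H: -7, -4.
Both eigenvalues < 0, so H is negative definite -> x* is a strict local max.

max


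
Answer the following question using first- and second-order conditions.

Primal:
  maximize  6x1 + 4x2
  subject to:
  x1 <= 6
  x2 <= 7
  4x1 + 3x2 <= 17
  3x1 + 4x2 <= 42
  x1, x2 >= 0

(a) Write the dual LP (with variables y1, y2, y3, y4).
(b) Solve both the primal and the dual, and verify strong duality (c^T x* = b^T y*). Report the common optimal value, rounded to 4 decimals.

The standard primal-dual pair for 'max c^T x s.t. A x <= b, x >= 0' is:
  Dual:  min b^T y  s.t.  A^T y >= c,  y >= 0.

So the dual LP is:
  minimize  6y1 + 7y2 + 17y3 + 42y4
  subject to:
    y1 + 4y3 + 3y4 >= 6
    y2 + 3y3 + 4y4 >= 4
    y1, y2, y3, y4 >= 0

Solving the primal: x* = (4.25, 0).
  primal value c^T x* = 25.5.
Solving the dual: y* = (0, 0, 1.5, 0).
  dual value b^T y* = 25.5.
Strong duality: c^T x* = b^T y*. Confirmed.

25.5


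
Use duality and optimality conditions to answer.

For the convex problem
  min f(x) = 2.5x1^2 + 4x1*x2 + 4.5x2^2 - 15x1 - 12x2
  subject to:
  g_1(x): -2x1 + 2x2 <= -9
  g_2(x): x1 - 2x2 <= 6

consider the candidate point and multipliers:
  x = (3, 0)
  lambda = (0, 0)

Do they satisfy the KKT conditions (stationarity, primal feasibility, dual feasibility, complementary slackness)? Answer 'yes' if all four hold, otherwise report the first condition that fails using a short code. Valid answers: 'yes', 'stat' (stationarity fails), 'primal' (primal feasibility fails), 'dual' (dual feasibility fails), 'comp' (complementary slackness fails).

Gradient of f: grad f(x) = Q x + c = (0, 0)
Constraint values g_i(x) = a_i^T x - b_i:
  g_1((3, 0)) = 3
  g_2((3, 0)) = -3
Stationarity residual: grad f(x) + sum_i lambda_i a_i = (0, 0)
  -> stationarity OK
Primal feasibility (all g_i <= 0): FAILS
Dual feasibility (all lambda_i >= 0): OK
Complementary slackness (lambda_i * g_i(x) = 0 for all i): OK

Verdict: the first failing condition is primal_feasibility -> primal.

primal


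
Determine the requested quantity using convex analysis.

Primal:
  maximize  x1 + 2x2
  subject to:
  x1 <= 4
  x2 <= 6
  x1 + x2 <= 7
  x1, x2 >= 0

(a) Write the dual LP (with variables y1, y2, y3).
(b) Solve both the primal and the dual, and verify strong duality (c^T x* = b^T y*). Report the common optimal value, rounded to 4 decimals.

The standard primal-dual pair for 'max c^T x s.t. A x <= b, x >= 0' is:
  Dual:  min b^T y  s.t.  A^T y >= c,  y >= 0.

So the dual LP is:
  minimize  4y1 + 6y2 + 7y3
  subject to:
    y1 + y3 >= 1
    y2 + y3 >= 2
    y1, y2, y3 >= 0

Solving the primal: x* = (1, 6).
  primal value c^T x* = 13.
Solving the dual: y* = (0, 1, 1).
  dual value b^T y* = 13.
Strong duality: c^T x* = b^T y*. Confirmed.

13


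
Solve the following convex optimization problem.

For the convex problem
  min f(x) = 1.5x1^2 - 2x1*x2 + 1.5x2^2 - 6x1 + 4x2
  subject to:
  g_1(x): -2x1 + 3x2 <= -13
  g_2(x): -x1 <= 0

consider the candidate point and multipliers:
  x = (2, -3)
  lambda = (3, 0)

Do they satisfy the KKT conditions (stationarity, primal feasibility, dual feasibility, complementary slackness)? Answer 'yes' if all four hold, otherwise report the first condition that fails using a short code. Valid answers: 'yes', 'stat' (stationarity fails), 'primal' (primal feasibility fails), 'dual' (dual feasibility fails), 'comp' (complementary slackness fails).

Gradient of f: grad f(x) = Q x + c = (6, -9)
Constraint values g_i(x) = a_i^T x - b_i:
  g_1((2, -3)) = 0
  g_2((2, -3)) = -2
Stationarity residual: grad f(x) + sum_i lambda_i a_i = (0, 0)
  -> stationarity OK
Primal feasibility (all g_i <= 0): OK
Dual feasibility (all lambda_i >= 0): OK
Complementary slackness (lambda_i * g_i(x) = 0 for all i): OK

Verdict: yes, KKT holds.

yes


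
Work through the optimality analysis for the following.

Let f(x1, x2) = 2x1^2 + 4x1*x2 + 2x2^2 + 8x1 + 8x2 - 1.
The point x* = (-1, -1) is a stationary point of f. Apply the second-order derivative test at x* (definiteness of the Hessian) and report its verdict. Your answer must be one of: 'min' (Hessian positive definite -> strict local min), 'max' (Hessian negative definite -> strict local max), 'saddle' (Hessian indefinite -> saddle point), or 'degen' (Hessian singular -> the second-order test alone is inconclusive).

Compute the Hessian H = grad^2 f:
  H = [[4, 4], [4, 4]]
Verify stationarity: grad f(x*) = H x* + g = (0, 0).
Eigenvalues of H: 0, 8.
H has a zero eigenvalue (singular; positive semidefinite but not definite), so H is neither positive definite, negative definite, nor indefinite. The second-order test alone is inconclusive -> degen.
(Indeed, f is constant along the null direction of H through x*, so x* is not a strict local extremum.)

degen


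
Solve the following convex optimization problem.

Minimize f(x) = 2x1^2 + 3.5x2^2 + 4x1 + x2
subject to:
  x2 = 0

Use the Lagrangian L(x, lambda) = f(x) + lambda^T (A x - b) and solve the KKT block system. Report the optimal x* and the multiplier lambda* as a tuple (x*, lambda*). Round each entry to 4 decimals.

Form the Lagrangian:
  L(x, lambda) = (1/2) x^T Q x + c^T x + lambda^T (A x - b)
Stationarity (grad_x L = 0): Q x + c + A^T lambda = 0.
Primal feasibility: A x = b.

This gives the KKT block system:
  [ Q   A^T ] [ x     ]   [-c ]
  [ A    0  ] [ lambda ] = [ b ]

Solving the linear system:
  x*      = (-1, 0)
  lambda* = (-1)
  f(x*)   = -2

x* = (-1, 0), lambda* = (-1)


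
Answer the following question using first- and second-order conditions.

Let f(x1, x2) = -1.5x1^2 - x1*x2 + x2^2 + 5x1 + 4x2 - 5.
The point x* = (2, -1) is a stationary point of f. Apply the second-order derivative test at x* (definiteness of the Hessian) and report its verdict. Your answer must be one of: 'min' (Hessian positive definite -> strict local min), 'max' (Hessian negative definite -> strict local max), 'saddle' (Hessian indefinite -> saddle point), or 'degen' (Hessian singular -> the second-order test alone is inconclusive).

Compute the Hessian H = grad^2 f:
  H = [[-3, -1], [-1, 2]]
Verify stationarity: grad f(x*) = H x* + g = (0, 0).
Eigenvalues of H: -3.1926, 2.1926.
Eigenvalues have mixed signs, so H is indefinite -> x* is a saddle point.

saddle


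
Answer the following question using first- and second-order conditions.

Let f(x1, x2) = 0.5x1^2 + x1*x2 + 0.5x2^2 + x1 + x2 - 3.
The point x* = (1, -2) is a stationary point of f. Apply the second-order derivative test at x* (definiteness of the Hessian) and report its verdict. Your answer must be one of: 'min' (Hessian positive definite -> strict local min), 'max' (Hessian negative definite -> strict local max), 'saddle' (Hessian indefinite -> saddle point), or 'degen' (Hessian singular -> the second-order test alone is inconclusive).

Compute the Hessian H = grad^2 f:
  H = [[1, 1], [1, 1]]
Verify stationarity: grad f(x*) = H x* + g = (0, 0).
Eigenvalues of H: 0, 2.
H has a zero eigenvalue (singular; positive semidefinite but not definite), so H is neither positive definite, negative definite, nor indefinite. The second-order test alone is inconclusive -> degen.
(Indeed, f is constant along the null direction of H through x*, so x* is not a strict local extremum.)

degen


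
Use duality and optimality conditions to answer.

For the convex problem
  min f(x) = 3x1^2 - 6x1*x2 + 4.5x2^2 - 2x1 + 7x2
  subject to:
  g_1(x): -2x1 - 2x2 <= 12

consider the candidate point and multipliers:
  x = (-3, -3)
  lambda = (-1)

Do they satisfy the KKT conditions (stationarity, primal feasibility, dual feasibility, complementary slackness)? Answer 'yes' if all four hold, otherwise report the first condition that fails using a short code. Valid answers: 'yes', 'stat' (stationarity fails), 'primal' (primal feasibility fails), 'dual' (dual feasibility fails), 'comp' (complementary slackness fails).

Gradient of f: grad f(x) = Q x + c = (-2, -2)
Constraint values g_i(x) = a_i^T x - b_i:
  g_1((-3, -3)) = 0
Stationarity residual: grad f(x) + sum_i lambda_i a_i = (0, 0)
  -> stationarity OK
Primal feasibility (all g_i <= 0): OK
Dual feasibility (all lambda_i >= 0): FAILS
Complementary slackness (lambda_i * g_i(x) = 0 for all i): OK

Verdict: the first failing condition is dual_feasibility -> dual.

dual


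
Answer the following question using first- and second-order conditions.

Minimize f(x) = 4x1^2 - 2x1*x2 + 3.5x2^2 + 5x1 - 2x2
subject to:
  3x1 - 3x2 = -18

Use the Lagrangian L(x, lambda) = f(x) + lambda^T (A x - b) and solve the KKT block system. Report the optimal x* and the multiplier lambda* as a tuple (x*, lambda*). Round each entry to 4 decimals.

Form the Lagrangian:
  L(x, lambda) = (1/2) x^T Q x + c^T x + lambda^T (A x - b)
Stationarity (grad_x L = 0): Q x + c + A^T lambda = 0.
Primal feasibility: A x = b.

This gives the KKT block system:
  [ Q   A^T ] [ x     ]   [-c ]
  [ A    0  ] [ lambda ] = [ b ]

Solving the linear system:
  x*      = (-3, 3)
  lambda* = (8.3333)
  f(x*)   = 64.5

x* = (-3, 3), lambda* = (8.3333)


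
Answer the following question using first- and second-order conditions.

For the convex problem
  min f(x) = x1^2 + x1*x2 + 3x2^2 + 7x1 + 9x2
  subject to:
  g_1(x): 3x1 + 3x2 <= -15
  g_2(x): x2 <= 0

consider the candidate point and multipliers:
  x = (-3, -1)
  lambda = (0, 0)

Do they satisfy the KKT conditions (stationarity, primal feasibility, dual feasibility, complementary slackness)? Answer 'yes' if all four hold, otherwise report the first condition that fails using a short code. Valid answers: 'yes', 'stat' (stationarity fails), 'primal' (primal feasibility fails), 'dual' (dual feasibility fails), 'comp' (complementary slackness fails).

Gradient of f: grad f(x) = Q x + c = (0, 0)
Constraint values g_i(x) = a_i^T x - b_i:
  g_1((-3, -1)) = 3
  g_2((-3, -1)) = -1
Stationarity residual: grad f(x) + sum_i lambda_i a_i = (0, 0)
  -> stationarity OK
Primal feasibility (all g_i <= 0): FAILS
Dual feasibility (all lambda_i >= 0): OK
Complementary slackness (lambda_i * g_i(x) = 0 for all i): OK

Verdict: the first failing condition is primal_feasibility -> primal.

primal


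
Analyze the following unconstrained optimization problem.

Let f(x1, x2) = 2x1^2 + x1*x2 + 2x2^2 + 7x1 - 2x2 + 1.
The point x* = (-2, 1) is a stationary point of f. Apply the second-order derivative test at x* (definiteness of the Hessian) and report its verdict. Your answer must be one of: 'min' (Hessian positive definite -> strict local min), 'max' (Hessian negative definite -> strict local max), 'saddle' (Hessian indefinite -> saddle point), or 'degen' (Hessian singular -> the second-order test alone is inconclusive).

Compute the Hessian H = grad^2 f:
  H = [[4, 1], [1, 4]]
Verify stationarity: grad f(x*) = H x* + g = (0, 0).
Eigenvalues of H: 3, 5.
Both eigenvalues > 0, so H is positive definite -> x* is a strict local min.

min


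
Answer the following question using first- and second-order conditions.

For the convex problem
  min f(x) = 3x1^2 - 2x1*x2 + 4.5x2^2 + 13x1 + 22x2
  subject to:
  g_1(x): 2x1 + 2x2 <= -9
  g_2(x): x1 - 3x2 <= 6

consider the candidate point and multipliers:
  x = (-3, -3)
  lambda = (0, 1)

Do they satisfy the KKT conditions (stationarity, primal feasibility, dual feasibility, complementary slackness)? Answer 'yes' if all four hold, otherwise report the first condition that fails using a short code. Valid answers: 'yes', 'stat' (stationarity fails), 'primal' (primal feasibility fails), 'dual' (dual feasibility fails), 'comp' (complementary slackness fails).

Gradient of f: grad f(x) = Q x + c = (1, 1)
Constraint values g_i(x) = a_i^T x - b_i:
  g_1((-3, -3)) = -3
  g_2((-3, -3)) = 0
Stationarity residual: grad f(x) + sum_i lambda_i a_i = (2, -2)
  -> stationarity FAILS
Primal feasibility (all g_i <= 0): OK
Dual feasibility (all lambda_i >= 0): OK
Complementary slackness (lambda_i * g_i(x) = 0 for all i): OK

Verdict: the first failing condition is stationarity -> stat.

stat


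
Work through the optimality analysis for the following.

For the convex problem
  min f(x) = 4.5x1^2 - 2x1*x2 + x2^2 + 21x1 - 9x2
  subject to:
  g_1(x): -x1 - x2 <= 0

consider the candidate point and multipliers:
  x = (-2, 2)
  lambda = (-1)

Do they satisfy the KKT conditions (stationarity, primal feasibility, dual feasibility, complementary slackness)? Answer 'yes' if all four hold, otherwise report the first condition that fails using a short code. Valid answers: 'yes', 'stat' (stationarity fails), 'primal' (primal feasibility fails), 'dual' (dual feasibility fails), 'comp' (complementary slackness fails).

Gradient of f: grad f(x) = Q x + c = (-1, -1)
Constraint values g_i(x) = a_i^T x - b_i:
  g_1((-2, 2)) = 0
Stationarity residual: grad f(x) + sum_i lambda_i a_i = (0, 0)
  -> stationarity OK
Primal feasibility (all g_i <= 0): OK
Dual feasibility (all lambda_i >= 0): FAILS
Complementary slackness (lambda_i * g_i(x) = 0 for all i): OK

Verdict: the first failing condition is dual_feasibility -> dual.

dual


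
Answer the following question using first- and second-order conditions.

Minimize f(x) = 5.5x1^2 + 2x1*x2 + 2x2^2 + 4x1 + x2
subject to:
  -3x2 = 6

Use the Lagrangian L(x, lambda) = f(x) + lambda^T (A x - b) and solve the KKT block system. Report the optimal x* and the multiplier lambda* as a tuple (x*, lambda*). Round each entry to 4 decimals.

Form the Lagrangian:
  L(x, lambda) = (1/2) x^T Q x + c^T x + lambda^T (A x - b)
Stationarity (grad_x L = 0): Q x + c + A^T lambda = 0.
Primal feasibility: A x = b.

This gives the KKT block system:
  [ Q   A^T ] [ x     ]   [-c ]
  [ A    0  ] [ lambda ] = [ b ]

Solving the linear system:
  x*      = (0, -2)
  lambda* = (-2.3333)
  f(x*)   = 6

x* = (0, -2), lambda* = (-2.3333)


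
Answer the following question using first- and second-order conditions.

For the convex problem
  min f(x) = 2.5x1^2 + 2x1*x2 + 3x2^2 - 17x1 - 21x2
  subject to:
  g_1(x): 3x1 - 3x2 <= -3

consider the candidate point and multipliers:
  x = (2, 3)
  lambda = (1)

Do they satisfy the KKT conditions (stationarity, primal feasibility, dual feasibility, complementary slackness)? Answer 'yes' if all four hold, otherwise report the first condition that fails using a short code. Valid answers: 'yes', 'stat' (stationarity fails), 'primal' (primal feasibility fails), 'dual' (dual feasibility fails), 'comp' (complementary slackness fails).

Gradient of f: grad f(x) = Q x + c = (-1, 1)
Constraint values g_i(x) = a_i^T x - b_i:
  g_1((2, 3)) = 0
Stationarity residual: grad f(x) + sum_i lambda_i a_i = (2, -2)
  -> stationarity FAILS
Primal feasibility (all g_i <= 0): OK
Dual feasibility (all lambda_i >= 0): OK
Complementary slackness (lambda_i * g_i(x) = 0 for all i): OK

Verdict: the first failing condition is stationarity -> stat.

stat


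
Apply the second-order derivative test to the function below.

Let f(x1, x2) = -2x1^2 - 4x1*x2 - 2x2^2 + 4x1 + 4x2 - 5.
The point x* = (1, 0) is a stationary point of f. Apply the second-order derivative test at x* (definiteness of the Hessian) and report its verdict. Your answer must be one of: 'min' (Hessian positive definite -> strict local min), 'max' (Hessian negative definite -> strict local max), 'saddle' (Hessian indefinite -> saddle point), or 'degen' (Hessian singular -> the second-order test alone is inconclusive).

Compute the Hessian H = grad^2 f:
  H = [[-4, -4], [-4, -4]]
Verify stationarity: grad f(x*) = H x* + g = (0, 0).
Eigenvalues of H: -8, 0.
H has a zero eigenvalue (singular; negative semidefinite but not definite), so H is neither positive definite, negative definite, nor indefinite. The second-order test alone is inconclusive -> degen.
(Indeed, f is constant along the null direction of H through x*, so x* is not a strict local extremum.)

degen


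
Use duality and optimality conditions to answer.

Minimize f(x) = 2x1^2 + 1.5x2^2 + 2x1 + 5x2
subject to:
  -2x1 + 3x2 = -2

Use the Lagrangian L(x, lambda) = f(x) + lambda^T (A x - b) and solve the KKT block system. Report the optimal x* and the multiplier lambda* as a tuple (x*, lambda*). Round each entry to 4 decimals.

Form the Lagrangian:
  L(x, lambda) = (1/2) x^T Q x + c^T x + lambda^T (A x - b)
Stationarity (grad_x L = 0): Q x + c + A^T lambda = 0.
Primal feasibility: A x = b.

This gives the KKT block system:
  [ Q   A^T ] [ x     ]   [-c ]
  [ A    0  ] [ lambda ] = [ b ]

Solving the linear system:
  x*      = (-0.75, -1.1667)
  lambda* = (-0.5)
  f(x*)   = -4.1667

x* = (-0.75, -1.1667), lambda* = (-0.5)


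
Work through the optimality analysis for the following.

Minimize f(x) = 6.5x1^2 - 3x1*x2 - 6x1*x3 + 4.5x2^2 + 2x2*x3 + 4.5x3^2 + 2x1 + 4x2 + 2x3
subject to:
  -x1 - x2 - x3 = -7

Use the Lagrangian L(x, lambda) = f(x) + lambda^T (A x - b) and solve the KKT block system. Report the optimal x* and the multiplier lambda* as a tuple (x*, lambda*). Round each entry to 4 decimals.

Form the Lagrangian:
  L(x, lambda) = (1/2) x^T Q x + c^T x + lambda^T (A x - b)
Stationarity (grad_x L = 0): Q x + c + A^T lambda = 0.
Primal feasibility: A x = b.

This gives the KKT block system:
  [ Q   A^T ] [ x     ]   [-c ]
  [ A    0  ] [ lambda ] = [ b ]

Solving the linear system:
  x*      = (2.6596, 1.4574, 2.883)
  lambda* = (14.9043)
  f(x*)   = 60.6223

x* = (2.6596, 1.4574, 2.883), lambda* = (14.9043)


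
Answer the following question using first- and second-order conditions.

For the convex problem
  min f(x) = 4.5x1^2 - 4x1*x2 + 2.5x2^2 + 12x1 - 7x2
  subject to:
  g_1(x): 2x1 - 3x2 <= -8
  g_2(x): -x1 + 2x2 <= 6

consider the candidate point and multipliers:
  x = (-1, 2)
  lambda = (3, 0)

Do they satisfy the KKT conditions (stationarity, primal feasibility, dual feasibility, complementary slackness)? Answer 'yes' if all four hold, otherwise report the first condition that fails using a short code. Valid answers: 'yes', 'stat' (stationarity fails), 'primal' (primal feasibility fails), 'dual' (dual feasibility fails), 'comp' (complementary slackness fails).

Gradient of f: grad f(x) = Q x + c = (-5, 7)
Constraint values g_i(x) = a_i^T x - b_i:
  g_1((-1, 2)) = 0
  g_2((-1, 2)) = -1
Stationarity residual: grad f(x) + sum_i lambda_i a_i = (1, -2)
  -> stationarity FAILS
Primal feasibility (all g_i <= 0): OK
Dual feasibility (all lambda_i >= 0): OK
Complementary slackness (lambda_i * g_i(x) = 0 for all i): OK

Verdict: the first failing condition is stationarity -> stat.

stat


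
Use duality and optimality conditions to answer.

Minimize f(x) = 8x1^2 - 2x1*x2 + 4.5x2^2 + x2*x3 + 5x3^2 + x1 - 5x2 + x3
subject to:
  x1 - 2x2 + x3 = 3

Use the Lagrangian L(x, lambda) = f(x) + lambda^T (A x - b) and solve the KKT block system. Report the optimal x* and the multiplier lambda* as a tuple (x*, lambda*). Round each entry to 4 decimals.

Form the Lagrangian:
  L(x, lambda) = (1/2) x^T Q x + c^T x + lambda^T (A x - b)
Stationarity (grad_x L = 0): Q x + c + A^T lambda = 0.
Primal feasibility: A x = b.

This gives the KKT block system:
  [ Q   A^T ] [ x     ]   [-c ]
  [ A    0  ] [ lambda ] = [ b ]

Solving the linear system:
  x*      = (0.2473, -1.0247, 0.7032)
  lambda* = (-7.0071)
  f(x*)   = 13.5477

x* = (0.2473, -1.0247, 0.7032), lambda* = (-7.0071)


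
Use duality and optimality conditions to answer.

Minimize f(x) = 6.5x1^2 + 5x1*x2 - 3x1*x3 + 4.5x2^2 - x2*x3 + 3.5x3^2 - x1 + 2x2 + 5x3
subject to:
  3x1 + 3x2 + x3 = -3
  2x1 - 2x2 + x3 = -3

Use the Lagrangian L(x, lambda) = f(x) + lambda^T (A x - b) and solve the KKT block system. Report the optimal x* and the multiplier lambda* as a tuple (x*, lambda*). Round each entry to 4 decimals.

Form the Lagrangian:
  L(x, lambda) = (1/2) x^T Q x + c^T x + lambda^T (A x - b)
Stationarity (grad_x L = 0): Q x + c + A^T lambda = 0.
Primal feasibility: A x = b.

This gives the KKT block system:
  [ Q   A^T ] [ x     ]   [-c ]
  [ A    0  ] [ lambda ] = [ b ]

Solving the linear system:
  x*      = (-0.6972, 0.1394, -1.3268)
  lambda* = (0.715, 1.6204)
  f(x*)   = 0.6741

x* = (-0.6972, 0.1394, -1.3268), lambda* = (0.715, 1.6204)


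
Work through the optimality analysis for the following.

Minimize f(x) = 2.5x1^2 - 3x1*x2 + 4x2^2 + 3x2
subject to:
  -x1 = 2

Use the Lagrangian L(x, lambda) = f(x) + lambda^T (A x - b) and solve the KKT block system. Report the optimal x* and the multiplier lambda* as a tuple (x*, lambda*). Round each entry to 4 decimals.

Form the Lagrangian:
  L(x, lambda) = (1/2) x^T Q x + c^T x + lambda^T (A x - b)
Stationarity (grad_x L = 0): Q x + c + A^T lambda = 0.
Primal feasibility: A x = b.

This gives the KKT block system:
  [ Q   A^T ] [ x     ]   [-c ]
  [ A    0  ] [ lambda ] = [ b ]

Solving the linear system:
  x*      = (-2, -1.125)
  lambda* = (-6.625)
  f(x*)   = 4.9375

x* = (-2, -1.125), lambda* = (-6.625)


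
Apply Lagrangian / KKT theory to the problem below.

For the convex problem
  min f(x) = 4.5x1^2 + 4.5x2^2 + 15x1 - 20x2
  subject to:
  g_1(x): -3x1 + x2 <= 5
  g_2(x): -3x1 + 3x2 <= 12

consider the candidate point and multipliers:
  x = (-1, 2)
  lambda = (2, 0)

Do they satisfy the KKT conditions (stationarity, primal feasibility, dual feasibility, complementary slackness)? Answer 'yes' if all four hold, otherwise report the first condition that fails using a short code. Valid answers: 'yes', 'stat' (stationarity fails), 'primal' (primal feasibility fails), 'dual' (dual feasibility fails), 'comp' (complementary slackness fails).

Gradient of f: grad f(x) = Q x + c = (6, -2)
Constraint values g_i(x) = a_i^T x - b_i:
  g_1((-1, 2)) = 0
  g_2((-1, 2)) = -3
Stationarity residual: grad f(x) + sum_i lambda_i a_i = (0, 0)
  -> stationarity OK
Primal feasibility (all g_i <= 0): OK
Dual feasibility (all lambda_i >= 0): OK
Complementary slackness (lambda_i * g_i(x) = 0 for all i): OK

Verdict: yes, KKT holds.

yes


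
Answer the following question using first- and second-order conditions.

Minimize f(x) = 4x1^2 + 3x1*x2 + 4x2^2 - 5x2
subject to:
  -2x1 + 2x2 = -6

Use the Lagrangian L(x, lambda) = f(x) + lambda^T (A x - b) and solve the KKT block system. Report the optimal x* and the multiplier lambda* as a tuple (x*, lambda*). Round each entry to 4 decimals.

Form the Lagrangian:
  L(x, lambda) = (1/2) x^T Q x + c^T x + lambda^T (A x - b)
Stationarity (grad_x L = 0): Q x + c + A^T lambda = 0.
Primal feasibility: A x = b.

This gives the KKT block system:
  [ Q   A^T ] [ x     ]   [-c ]
  [ A    0  ] [ lambda ] = [ b ]

Solving the linear system:
  x*      = (1.7273, -1.2727)
  lambda* = (5)
  f(x*)   = 18.1818

x* = (1.7273, -1.2727), lambda* = (5)


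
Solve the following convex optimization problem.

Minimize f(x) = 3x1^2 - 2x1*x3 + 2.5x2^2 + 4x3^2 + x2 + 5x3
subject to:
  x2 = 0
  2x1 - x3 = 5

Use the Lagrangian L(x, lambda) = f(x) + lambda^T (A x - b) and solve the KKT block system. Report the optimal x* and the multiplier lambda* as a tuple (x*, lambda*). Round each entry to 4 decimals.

Form the Lagrangian:
  L(x, lambda) = (1/2) x^T Q x + c^T x + lambda^T (A x - b)
Stationarity (grad_x L = 0): Q x + c + A^T lambda = 0.
Primal feasibility: A x = b.

This gives the KKT block system:
  [ Q   A^T ] [ x     ]   [-c ]
  [ A    0  ] [ lambda ] = [ b ]

Solving the linear system:
  x*      = (2, 0, -1)
  lambda* = (-1, -7)
  f(x*)   = 15

x* = (2, 0, -1), lambda* = (-1, -7)


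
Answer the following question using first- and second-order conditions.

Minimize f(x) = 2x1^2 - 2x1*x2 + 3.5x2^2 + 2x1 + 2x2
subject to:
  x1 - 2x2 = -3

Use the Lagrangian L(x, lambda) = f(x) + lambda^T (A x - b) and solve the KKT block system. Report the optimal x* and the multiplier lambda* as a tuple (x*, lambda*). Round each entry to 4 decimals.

Form the Lagrangian:
  L(x, lambda) = (1/2) x^T Q x + c^T x + lambda^T (A x - b)
Stationarity (grad_x L = 0): Q x + c + A^T lambda = 0.
Primal feasibility: A x = b.

This gives the KKT block system:
  [ Q   A^T ] [ x     ]   [-c ]
  [ A    0  ] [ lambda ] = [ b ]

Solving the linear system:
  x*      = (-1.4, 0.8)
  lambda* = (5.2)
  f(x*)   = 7.2

x* = (-1.4, 0.8), lambda* = (5.2)


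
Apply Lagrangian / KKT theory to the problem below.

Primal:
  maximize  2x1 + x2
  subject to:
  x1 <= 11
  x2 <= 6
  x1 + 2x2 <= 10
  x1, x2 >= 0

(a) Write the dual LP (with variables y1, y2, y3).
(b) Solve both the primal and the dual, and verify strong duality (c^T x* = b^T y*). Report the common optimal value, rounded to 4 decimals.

The standard primal-dual pair for 'max c^T x s.t. A x <= b, x >= 0' is:
  Dual:  min b^T y  s.t.  A^T y >= c,  y >= 0.

So the dual LP is:
  minimize  11y1 + 6y2 + 10y3
  subject to:
    y1 + y3 >= 2
    y2 + 2y3 >= 1
    y1, y2, y3 >= 0

Solving the primal: x* = (10, 0).
  primal value c^T x* = 20.
Solving the dual: y* = (0, 0, 2).
  dual value b^T y* = 20.
Strong duality: c^T x* = b^T y*. Confirmed.

20


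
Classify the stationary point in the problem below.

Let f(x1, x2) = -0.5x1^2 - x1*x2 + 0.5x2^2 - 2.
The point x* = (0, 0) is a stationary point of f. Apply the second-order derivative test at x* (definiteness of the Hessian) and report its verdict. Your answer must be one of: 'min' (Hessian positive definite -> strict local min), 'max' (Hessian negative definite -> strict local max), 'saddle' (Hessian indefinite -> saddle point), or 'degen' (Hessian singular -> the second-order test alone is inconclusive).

Compute the Hessian H = grad^2 f:
  H = [[-1, -1], [-1, 1]]
Verify stationarity: grad f(x*) = H x* + g = (0, 0).
Eigenvalues of H: -1.4142, 1.4142.
Eigenvalues have mixed signs, so H is indefinite -> x* is a saddle point.

saddle


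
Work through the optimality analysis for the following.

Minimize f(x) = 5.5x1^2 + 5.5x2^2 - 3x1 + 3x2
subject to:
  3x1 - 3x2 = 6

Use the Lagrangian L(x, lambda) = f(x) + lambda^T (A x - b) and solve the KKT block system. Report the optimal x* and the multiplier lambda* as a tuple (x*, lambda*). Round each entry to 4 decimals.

Form the Lagrangian:
  L(x, lambda) = (1/2) x^T Q x + c^T x + lambda^T (A x - b)
Stationarity (grad_x L = 0): Q x + c + A^T lambda = 0.
Primal feasibility: A x = b.

This gives the KKT block system:
  [ Q   A^T ] [ x     ]   [-c ]
  [ A    0  ] [ lambda ] = [ b ]

Solving the linear system:
  x*      = (1, -1)
  lambda* = (-2.6667)
  f(x*)   = 5

x* = (1, -1), lambda* = (-2.6667)


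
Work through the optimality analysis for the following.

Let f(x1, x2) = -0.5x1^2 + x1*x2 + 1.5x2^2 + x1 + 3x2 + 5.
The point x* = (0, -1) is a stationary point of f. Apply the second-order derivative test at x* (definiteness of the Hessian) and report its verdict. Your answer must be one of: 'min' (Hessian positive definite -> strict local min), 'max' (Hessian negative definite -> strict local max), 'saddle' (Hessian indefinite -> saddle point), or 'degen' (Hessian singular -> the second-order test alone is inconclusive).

Compute the Hessian H = grad^2 f:
  H = [[-1, 1], [1, 3]]
Verify stationarity: grad f(x*) = H x* + g = (0, 0).
Eigenvalues of H: -1.2361, 3.2361.
Eigenvalues have mixed signs, so H is indefinite -> x* is a saddle point.

saddle


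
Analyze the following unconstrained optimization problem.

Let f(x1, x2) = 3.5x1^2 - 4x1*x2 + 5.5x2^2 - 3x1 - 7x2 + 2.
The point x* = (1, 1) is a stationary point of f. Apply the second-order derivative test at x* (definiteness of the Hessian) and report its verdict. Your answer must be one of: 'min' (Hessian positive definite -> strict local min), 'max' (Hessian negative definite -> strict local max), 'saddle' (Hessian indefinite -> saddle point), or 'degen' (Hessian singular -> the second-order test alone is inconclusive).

Compute the Hessian H = grad^2 f:
  H = [[7, -4], [-4, 11]]
Verify stationarity: grad f(x*) = H x* + g = (0, 0).
Eigenvalues of H: 4.5279, 13.4721.
Both eigenvalues > 0, so H is positive definite -> x* is a strict local min.

min


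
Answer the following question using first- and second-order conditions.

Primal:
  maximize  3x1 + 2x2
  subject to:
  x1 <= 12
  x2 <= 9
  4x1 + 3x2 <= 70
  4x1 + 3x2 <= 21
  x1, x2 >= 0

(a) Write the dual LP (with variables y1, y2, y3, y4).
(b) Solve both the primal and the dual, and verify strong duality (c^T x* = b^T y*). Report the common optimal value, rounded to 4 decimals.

The standard primal-dual pair for 'max c^T x s.t. A x <= b, x >= 0' is:
  Dual:  min b^T y  s.t.  A^T y >= c,  y >= 0.

So the dual LP is:
  minimize  12y1 + 9y2 + 70y3 + 21y4
  subject to:
    y1 + 4y3 + 4y4 >= 3
    y2 + 3y3 + 3y4 >= 2
    y1, y2, y3, y4 >= 0

Solving the primal: x* = (5.25, 0).
  primal value c^T x* = 15.75.
Solving the dual: y* = (0, 0, 0, 0.75).
  dual value b^T y* = 15.75.
Strong duality: c^T x* = b^T y*. Confirmed.

15.75


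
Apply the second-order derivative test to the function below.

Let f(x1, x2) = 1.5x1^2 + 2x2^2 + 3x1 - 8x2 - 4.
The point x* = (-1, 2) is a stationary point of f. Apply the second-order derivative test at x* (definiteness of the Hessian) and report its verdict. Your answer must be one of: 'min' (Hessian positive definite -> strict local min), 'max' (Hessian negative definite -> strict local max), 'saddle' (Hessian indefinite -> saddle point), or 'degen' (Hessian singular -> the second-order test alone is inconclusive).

Compute the Hessian H = grad^2 f:
  H = [[3, 0], [0, 4]]
Verify stationarity: grad f(x*) = H x* + g = (0, 0).
Eigenvalues of H: 3, 4.
Both eigenvalues > 0, so H is positive definite -> x* is a strict local min.

min


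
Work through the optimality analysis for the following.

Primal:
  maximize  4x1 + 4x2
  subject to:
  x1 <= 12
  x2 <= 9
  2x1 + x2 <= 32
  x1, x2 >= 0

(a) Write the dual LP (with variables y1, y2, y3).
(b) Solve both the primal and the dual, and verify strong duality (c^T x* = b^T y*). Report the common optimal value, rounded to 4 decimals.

The standard primal-dual pair for 'max c^T x s.t. A x <= b, x >= 0' is:
  Dual:  min b^T y  s.t.  A^T y >= c,  y >= 0.

So the dual LP is:
  minimize  12y1 + 9y2 + 32y3
  subject to:
    y1 + 2y3 >= 4
    y2 + y3 >= 4
    y1, y2, y3 >= 0

Solving the primal: x* = (11.5, 9).
  primal value c^T x* = 82.
Solving the dual: y* = (0, 2, 2).
  dual value b^T y* = 82.
Strong duality: c^T x* = b^T y*. Confirmed.

82


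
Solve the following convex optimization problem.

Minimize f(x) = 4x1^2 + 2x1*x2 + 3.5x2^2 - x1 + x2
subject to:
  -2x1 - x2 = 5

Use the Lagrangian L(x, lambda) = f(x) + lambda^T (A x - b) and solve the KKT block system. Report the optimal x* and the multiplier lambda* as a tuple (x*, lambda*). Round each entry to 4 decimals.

Form the Lagrangian:
  L(x, lambda) = (1/2) x^T Q x + c^T x + lambda^T (A x - b)
Stationarity (grad_x L = 0): Q x + c + A^T lambda = 0.
Primal feasibility: A x = b.

This gives the KKT block system:
  [ Q   A^T ] [ x     ]   [-c ]
  [ A    0  ] [ lambda ] = [ b ]

Solving the linear system:
  x*      = (-2.0357, -0.9286)
  lambda* = (-9.5714)
  f(x*)   = 24.4821

x* = (-2.0357, -0.9286), lambda* = (-9.5714)


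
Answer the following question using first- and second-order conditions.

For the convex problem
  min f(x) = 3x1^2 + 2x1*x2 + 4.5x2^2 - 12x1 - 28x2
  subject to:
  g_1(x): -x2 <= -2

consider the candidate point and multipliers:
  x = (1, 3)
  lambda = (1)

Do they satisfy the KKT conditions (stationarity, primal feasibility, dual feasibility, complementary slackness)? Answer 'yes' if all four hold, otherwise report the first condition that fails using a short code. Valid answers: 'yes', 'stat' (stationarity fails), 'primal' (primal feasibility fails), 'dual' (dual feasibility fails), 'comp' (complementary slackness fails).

Gradient of f: grad f(x) = Q x + c = (0, 1)
Constraint values g_i(x) = a_i^T x - b_i:
  g_1((1, 3)) = -1
Stationarity residual: grad f(x) + sum_i lambda_i a_i = (0, 0)
  -> stationarity OK
Primal feasibility (all g_i <= 0): OK
Dual feasibility (all lambda_i >= 0): OK
Complementary slackness (lambda_i * g_i(x) = 0 for all i): FAILS

Verdict: the first failing condition is complementary_slackness -> comp.

comp


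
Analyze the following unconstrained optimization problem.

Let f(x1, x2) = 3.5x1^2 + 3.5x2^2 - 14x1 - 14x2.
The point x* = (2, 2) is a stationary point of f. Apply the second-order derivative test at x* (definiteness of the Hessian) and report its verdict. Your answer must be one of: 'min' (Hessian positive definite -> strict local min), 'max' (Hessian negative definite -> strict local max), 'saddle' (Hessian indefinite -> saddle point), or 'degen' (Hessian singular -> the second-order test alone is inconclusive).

Compute the Hessian H = grad^2 f:
  H = [[7, 0], [0, 7]]
Verify stationarity: grad f(x*) = H x* + g = (0, 0).
Eigenvalues of H: 7, 7.
Both eigenvalues > 0, so H is positive definite -> x* is a strict local min.

min


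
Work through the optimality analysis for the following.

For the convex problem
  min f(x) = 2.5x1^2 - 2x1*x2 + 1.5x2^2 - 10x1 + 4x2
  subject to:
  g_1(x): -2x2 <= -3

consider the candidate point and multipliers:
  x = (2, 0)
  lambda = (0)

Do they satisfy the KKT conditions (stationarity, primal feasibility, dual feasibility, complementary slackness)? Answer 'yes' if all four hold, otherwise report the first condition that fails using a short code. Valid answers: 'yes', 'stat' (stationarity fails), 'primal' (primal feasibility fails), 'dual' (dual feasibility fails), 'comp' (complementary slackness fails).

Gradient of f: grad f(x) = Q x + c = (0, 0)
Constraint values g_i(x) = a_i^T x - b_i:
  g_1((2, 0)) = 3
Stationarity residual: grad f(x) + sum_i lambda_i a_i = (0, 0)
  -> stationarity OK
Primal feasibility (all g_i <= 0): FAILS
Dual feasibility (all lambda_i >= 0): OK
Complementary slackness (lambda_i * g_i(x) = 0 for all i): OK

Verdict: the first failing condition is primal_feasibility -> primal.

primal


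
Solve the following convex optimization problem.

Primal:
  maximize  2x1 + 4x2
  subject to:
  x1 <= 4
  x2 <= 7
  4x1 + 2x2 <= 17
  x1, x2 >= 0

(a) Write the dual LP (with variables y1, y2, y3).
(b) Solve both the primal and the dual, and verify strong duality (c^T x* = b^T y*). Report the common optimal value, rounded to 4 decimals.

The standard primal-dual pair for 'max c^T x s.t. A x <= b, x >= 0' is:
  Dual:  min b^T y  s.t.  A^T y >= c,  y >= 0.

So the dual LP is:
  minimize  4y1 + 7y2 + 17y3
  subject to:
    y1 + 4y3 >= 2
    y2 + 2y3 >= 4
    y1, y2, y3 >= 0

Solving the primal: x* = (0.75, 7).
  primal value c^T x* = 29.5.
Solving the dual: y* = (0, 3, 0.5).
  dual value b^T y* = 29.5.
Strong duality: c^T x* = b^T y*. Confirmed.

29.5
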